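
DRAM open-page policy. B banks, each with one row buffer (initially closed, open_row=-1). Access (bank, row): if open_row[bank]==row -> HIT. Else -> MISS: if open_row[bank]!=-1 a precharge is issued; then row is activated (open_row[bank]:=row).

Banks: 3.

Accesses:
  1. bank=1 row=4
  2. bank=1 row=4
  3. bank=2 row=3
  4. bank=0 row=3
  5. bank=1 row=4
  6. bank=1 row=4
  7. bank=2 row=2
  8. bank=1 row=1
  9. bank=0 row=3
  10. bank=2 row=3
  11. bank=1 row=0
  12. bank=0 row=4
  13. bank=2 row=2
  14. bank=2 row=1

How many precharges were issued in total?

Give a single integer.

Answer: 7

Derivation:
Acc 1: bank1 row4 -> MISS (open row4); precharges=0
Acc 2: bank1 row4 -> HIT
Acc 3: bank2 row3 -> MISS (open row3); precharges=0
Acc 4: bank0 row3 -> MISS (open row3); precharges=0
Acc 5: bank1 row4 -> HIT
Acc 6: bank1 row4 -> HIT
Acc 7: bank2 row2 -> MISS (open row2); precharges=1
Acc 8: bank1 row1 -> MISS (open row1); precharges=2
Acc 9: bank0 row3 -> HIT
Acc 10: bank2 row3 -> MISS (open row3); precharges=3
Acc 11: bank1 row0 -> MISS (open row0); precharges=4
Acc 12: bank0 row4 -> MISS (open row4); precharges=5
Acc 13: bank2 row2 -> MISS (open row2); precharges=6
Acc 14: bank2 row1 -> MISS (open row1); precharges=7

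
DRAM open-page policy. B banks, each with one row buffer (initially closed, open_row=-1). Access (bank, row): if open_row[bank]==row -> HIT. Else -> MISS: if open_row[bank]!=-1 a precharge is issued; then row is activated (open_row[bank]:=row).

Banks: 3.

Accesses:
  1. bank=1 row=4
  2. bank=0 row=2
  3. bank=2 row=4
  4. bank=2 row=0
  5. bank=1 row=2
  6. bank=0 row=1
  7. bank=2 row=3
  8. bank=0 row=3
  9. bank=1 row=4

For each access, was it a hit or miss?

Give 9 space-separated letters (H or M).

Acc 1: bank1 row4 -> MISS (open row4); precharges=0
Acc 2: bank0 row2 -> MISS (open row2); precharges=0
Acc 3: bank2 row4 -> MISS (open row4); precharges=0
Acc 4: bank2 row0 -> MISS (open row0); precharges=1
Acc 5: bank1 row2 -> MISS (open row2); precharges=2
Acc 6: bank0 row1 -> MISS (open row1); precharges=3
Acc 7: bank2 row3 -> MISS (open row3); precharges=4
Acc 8: bank0 row3 -> MISS (open row3); precharges=5
Acc 9: bank1 row4 -> MISS (open row4); precharges=6

Answer: M M M M M M M M M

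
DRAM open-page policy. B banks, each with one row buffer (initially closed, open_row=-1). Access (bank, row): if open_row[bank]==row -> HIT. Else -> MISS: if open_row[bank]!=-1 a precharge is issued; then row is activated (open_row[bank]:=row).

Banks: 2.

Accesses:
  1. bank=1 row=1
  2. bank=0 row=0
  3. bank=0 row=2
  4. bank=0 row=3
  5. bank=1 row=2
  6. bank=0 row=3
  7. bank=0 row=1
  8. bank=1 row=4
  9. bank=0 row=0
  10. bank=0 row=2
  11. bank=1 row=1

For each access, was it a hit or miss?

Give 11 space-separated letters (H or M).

Answer: M M M M M H M M M M M

Derivation:
Acc 1: bank1 row1 -> MISS (open row1); precharges=0
Acc 2: bank0 row0 -> MISS (open row0); precharges=0
Acc 3: bank0 row2 -> MISS (open row2); precharges=1
Acc 4: bank0 row3 -> MISS (open row3); precharges=2
Acc 5: bank1 row2 -> MISS (open row2); precharges=3
Acc 6: bank0 row3 -> HIT
Acc 7: bank0 row1 -> MISS (open row1); precharges=4
Acc 8: bank1 row4 -> MISS (open row4); precharges=5
Acc 9: bank0 row0 -> MISS (open row0); precharges=6
Acc 10: bank0 row2 -> MISS (open row2); precharges=7
Acc 11: bank1 row1 -> MISS (open row1); precharges=8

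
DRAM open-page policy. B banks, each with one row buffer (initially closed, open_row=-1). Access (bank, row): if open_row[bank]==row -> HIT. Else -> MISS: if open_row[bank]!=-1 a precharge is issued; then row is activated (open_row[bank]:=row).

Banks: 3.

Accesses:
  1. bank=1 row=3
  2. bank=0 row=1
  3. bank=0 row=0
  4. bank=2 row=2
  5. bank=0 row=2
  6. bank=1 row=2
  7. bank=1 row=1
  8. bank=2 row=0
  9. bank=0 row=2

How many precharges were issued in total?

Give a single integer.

Answer: 5

Derivation:
Acc 1: bank1 row3 -> MISS (open row3); precharges=0
Acc 2: bank0 row1 -> MISS (open row1); precharges=0
Acc 3: bank0 row0 -> MISS (open row0); precharges=1
Acc 4: bank2 row2 -> MISS (open row2); precharges=1
Acc 5: bank0 row2 -> MISS (open row2); precharges=2
Acc 6: bank1 row2 -> MISS (open row2); precharges=3
Acc 7: bank1 row1 -> MISS (open row1); precharges=4
Acc 8: bank2 row0 -> MISS (open row0); precharges=5
Acc 9: bank0 row2 -> HIT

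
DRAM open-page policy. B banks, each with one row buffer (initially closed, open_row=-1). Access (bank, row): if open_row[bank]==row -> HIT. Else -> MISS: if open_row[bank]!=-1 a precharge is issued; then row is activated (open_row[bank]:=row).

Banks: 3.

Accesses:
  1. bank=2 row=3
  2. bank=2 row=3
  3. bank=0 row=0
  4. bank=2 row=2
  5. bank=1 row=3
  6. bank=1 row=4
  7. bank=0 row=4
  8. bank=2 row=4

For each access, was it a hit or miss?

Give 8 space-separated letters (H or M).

Answer: M H M M M M M M

Derivation:
Acc 1: bank2 row3 -> MISS (open row3); precharges=0
Acc 2: bank2 row3 -> HIT
Acc 3: bank0 row0 -> MISS (open row0); precharges=0
Acc 4: bank2 row2 -> MISS (open row2); precharges=1
Acc 5: bank1 row3 -> MISS (open row3); precharges=1
Acc 6: bank1 row4 -> MISS (open row4); precharges=2
Acc 7: bank0 row4 -> MISS (open row4); precharges=3
Acc 8: bank2 row4 -> MISS (open row4); precharges=4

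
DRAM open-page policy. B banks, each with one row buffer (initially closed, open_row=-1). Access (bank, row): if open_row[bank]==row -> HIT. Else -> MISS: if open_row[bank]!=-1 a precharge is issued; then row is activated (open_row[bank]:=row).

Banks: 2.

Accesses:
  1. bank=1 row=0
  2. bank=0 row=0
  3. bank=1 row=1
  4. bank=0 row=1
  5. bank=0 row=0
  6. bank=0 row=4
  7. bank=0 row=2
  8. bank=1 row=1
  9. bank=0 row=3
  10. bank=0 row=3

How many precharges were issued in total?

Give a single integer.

Acc 1: bank1 row0 -> MISS (open row0); precharges=0
Acc 2: bank0 row0 -> MISS (open row0); precharges=0
Acc 3: bank1 row1 -> MISS (open row1); precharges=1
Acc 4: bank0 row1 -> MISS (open row1); precharges=2
Acc 5: bank0 row0 -> MISS (open row0); precharges=3
Acc 6: bank0 row4 -> MISS (open row4); precharges=4
Acc 7: bank0 row2 -> MISS (open row2); precharges=5
Acc 8: bank1 row1 -> HIT
Acc 9: bank0 row3 -> MISS (open row3); precharges=6
Acc 10: bank0 row3 -> HIT

Answer: 6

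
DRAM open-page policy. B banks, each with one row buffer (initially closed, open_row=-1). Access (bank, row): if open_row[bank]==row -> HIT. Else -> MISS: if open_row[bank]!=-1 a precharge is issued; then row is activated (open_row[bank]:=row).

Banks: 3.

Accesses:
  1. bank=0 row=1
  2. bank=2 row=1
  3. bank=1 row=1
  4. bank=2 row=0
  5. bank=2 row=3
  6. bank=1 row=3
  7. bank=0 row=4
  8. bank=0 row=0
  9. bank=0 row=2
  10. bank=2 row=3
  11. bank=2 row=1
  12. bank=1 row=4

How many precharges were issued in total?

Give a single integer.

Acc 1: bank0 row1 -> MISS (open row1); precharges=0
Acc 2: bank2 row1 -> MISS (open row1); precharges=0
Acc 3: bank1 row1 -> MISS (open row1); precharges=0
Acc 4: bank2 row0 -> MISS (open row0); precharges=1
Acc 5: bank2 row3 -> MISS (open row3); precharges=2
Acc 6: bank1 row3 -> MISS (open row3); precharges=3
Acc 7: bank0 row4 -> MISS (open row4); precharges=4
Acc 8: bank0 row0 -> MISS (open row0); precharges=5
Acc 9: bank0 row2 -> MISS (open row2); precharges=6
Acc 10: bank2 row3 -> HIT
Acc 11: bank2 row1 -> MISS (open row1); precharges=7
Acc 12: bank1 row4 -> MISS (open row4); precharges=8

Answer: 8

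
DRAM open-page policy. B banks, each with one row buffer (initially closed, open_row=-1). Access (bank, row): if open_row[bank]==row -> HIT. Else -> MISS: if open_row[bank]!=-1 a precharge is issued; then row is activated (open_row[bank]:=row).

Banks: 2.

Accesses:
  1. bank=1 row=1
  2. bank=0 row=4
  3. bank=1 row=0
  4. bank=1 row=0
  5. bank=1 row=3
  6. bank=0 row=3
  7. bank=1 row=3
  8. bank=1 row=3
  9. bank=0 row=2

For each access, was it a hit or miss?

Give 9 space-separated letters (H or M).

Answer: M M M H M M H H M

Derivation:
Acc 1: bank1 row1 -> MISS (open row1); precharges=0
Acc 2: bank0 row4 -> MISS (open row4); precharges=0
Acc 3: bank1 row0 -> MISS (open row0); precharges=1
Acc 4: bank1 row0 -> HIT
Acc 5: bank1 row3 -> MISS (open row3); precharges=2
Acc 6: bank0 row3 -> MISS (open row3); precharges=3
Acc 7: bank1 row3 -> HIT
Acc 8: bank1 row3 -> HIT
Acc 9: bank0 row2 -> MISS (open row2); precharges=4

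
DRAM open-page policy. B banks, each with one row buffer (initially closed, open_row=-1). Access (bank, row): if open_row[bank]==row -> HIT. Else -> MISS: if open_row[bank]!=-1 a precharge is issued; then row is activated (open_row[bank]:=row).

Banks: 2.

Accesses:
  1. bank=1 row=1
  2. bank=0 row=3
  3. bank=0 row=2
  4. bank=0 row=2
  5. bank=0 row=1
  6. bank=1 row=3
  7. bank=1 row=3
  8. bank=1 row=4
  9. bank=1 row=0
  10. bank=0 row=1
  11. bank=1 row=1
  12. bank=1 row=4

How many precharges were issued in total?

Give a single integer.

Answer: 7

Derivation:
Acc 1: bank1 row1 -> MISS (open row1); precharges=0
Acc 2: bank0 row3 -> MISS (open row3); precharges=0
Acc 3: bank0 row2 -> MISS (open row2); precharges=1
Acc 4: bank0 row2 -> HIT
Acc 5: bank0 row1 -> MISS (open row1); precharges=2
Acc 6: bank1 row3 -> MISS (open row3); precharges=3
Acc 7: bank1 row3 -> HIT
Acc 8: bank1 row4 -> MISS (open row4); precharges=4
Acc 9: bank1 row0 -> MISS (open row0); precharges=5
Acc 10: bank0 row1 -> HIT
Acc 11: bank1 row1 -> MISS (open row1); precharges=6
Acc 12: bank1 row4 -> MISS (open row4); precharges=7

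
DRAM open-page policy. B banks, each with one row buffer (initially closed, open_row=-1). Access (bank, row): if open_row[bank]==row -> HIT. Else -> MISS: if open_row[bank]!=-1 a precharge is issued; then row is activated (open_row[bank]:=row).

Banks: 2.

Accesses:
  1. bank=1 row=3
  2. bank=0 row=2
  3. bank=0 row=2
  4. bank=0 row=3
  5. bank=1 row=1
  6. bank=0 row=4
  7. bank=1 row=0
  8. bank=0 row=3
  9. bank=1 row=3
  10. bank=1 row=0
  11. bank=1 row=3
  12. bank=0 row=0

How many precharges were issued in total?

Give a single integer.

Answer: 9

Derivation:
Acc 1: bank1 row3 -> MISS (open row3); precharges=0
Acc 2: bank0 row2 -> MISS (open row2); precharges=0
Acc 3: bank0 row2 -> HIT
Acc 4: bank0 row3 -> MISS (open row3); precharges=1
Acc 5: bank1 row1 -> MISS (open row1); precharges=2
Acc 6: bank0 row4 -> MISS (open row4); precharges=3
Acc 7: bank1 row0 -> MISS (open row0); precharges=4
Acc 8: bank0 row3 -> MISS (open row3); precharges=5
Acc 9: bank1 row3 -> MISS (open row3); precharges=6
Acc 10: bank1 row0 -> MISS (open row0); precharges=7
Acc 11: bank1 row3 -> MISS (open row3); precharges=8
Acc 12: bank0 row0 -> MISS (open row0); precharges=9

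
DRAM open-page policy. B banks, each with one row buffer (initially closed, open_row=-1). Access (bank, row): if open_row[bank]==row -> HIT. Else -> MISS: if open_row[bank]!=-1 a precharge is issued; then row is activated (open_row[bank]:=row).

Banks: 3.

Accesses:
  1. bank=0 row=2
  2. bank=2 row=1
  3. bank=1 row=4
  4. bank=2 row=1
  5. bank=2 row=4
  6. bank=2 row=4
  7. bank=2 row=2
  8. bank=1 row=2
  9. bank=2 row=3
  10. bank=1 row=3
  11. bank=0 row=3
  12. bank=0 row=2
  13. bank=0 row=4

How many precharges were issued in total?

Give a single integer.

Answer: 8

Derivation:
Acc 1: bank0 row2 -> MISS (open row2); precharges=0
Acc 2: bank2 row1 -> MISS (open row1); precharges=0
Acc 3: bank1 row4 -> MISS (open row4); precharges=0
Acc 4: bank2 row1 -> HIT
Acc 5: bank2 row4 -> MISS (open row4); precharges=1
Acc 6: bank2 row4 -> HIT
Acc 7: bank2 row2 -> MISS (open row2); precharges=2
Acc 8: bank1 row2 -> MISS (open row2); precharges=3
Acc 9: bank2 row3 -> MISS (open row3); precharges=4
Acc 10: bank1 row3 -> MISS (open row3); precharges=5
Acc 11: bank0 row3 -> MISS (open row3); precharges=6
Acc 12: bank0 row2 -> MISS (open row2); precharges=7
Acc 13: bank0 row4 -> MISS (open row4); precharges=8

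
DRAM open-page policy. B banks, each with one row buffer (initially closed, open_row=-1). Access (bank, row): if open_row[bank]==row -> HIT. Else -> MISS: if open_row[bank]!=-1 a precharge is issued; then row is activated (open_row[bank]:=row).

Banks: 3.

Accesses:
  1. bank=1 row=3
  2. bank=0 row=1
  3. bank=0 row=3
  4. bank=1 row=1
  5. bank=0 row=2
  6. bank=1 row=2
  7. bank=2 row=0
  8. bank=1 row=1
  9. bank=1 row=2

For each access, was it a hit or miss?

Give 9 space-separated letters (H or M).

Answer: M M M M M M M M M

Derivation:
Acc 1: bank1 row3 -> MISS (open row3); precharges=0
Acc 2: bank0 row1 -> MISS (open row1); precharges=0
Acc 3: bank0 row3 -> MISS (open row3); precharges=1
Acc 4: bank1 row1 -> MISS (open row1); precharges=2
Acc 5: bank0 row2 -> MISS (open row2); precharges=3
Acc 6: bank1 row2 -> MISS (open row2); precharges=4
Acc 7: bank2 row0 -> MISS (open row0); precharges=4
Acc 8: bank1 row1 -> MISS (open row1); precharges=5
Acc 9: bank1 row2 -> MISS (open row2); precharges=6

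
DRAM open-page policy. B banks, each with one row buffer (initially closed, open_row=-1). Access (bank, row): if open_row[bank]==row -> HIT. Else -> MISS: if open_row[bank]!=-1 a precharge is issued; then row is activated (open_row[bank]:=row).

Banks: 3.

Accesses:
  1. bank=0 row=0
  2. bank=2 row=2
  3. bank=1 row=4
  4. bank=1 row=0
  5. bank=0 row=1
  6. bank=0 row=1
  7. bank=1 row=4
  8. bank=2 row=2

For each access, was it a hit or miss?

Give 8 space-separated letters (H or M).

Acc 1: bank0 row0 -> MISS (open row0); precharges=0
Acc 2: bank2 row2 -> MISS (open row2); precharges=0
Acc 3: bank1 row4 -> MISS (open row4); precharges=0
Acc 4: bank1 row0 -> MISS (open row0); precharges=1
Acc 5: bank0 row1 -> MISS (open row1); precharges=2
Acc 6: bank0 row1 -> HIT
Acc 7: bank1 row4 -> MISS (open row4); precharges=3
Acc 8: bank2 row2 -> HIT

Answer: M M M M M H M H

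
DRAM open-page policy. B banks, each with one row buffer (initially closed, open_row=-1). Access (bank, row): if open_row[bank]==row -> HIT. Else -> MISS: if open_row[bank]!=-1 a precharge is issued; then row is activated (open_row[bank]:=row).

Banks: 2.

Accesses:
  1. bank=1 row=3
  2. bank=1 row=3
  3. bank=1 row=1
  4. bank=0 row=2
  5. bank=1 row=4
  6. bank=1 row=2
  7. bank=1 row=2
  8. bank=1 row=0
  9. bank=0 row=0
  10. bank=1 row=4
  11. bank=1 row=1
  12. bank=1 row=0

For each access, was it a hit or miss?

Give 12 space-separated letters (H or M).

Acc 1: bank1 row3 -> MISS (open row3); precharges=0
Acc 2: bank1 row3 -> HIT
Acc 3: bank1 row1 -> MISS (open row1); precharges=1
Acc 4: bank0 row2 -> MISS (open row2); precharges=1
Acc 5: bank1 row4 -> MISS (open row4); precharges=2
Acc 6: bank1 row2 -> MISS (open row2); precharges=3
Acc 7: bank1 row2 -> HIT
Acc 8: bank1 row0 -> MISS (open row0); precharges=4
Acc 9: bank0 row0 -> MISS (open row0); precharges=5
Acc 10: bank1 row4 -> MISS (open row4); precharges=6
Acc 11: bank1 row1 -> MISS (open row1); precharges=7
Acc 12: bank1 row0 -> MISS (open row0); precharges=8

Answer: M H M M M M H M M M M M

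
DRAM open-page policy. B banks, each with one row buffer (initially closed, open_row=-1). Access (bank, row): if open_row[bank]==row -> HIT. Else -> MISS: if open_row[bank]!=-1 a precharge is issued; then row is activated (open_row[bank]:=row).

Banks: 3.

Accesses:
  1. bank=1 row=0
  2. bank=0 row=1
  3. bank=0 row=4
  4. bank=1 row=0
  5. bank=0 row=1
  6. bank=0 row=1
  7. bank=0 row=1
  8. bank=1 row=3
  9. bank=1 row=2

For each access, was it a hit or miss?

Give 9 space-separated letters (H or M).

Acc 1: bank1 row0 -> MISS (open row0); precharges=0
Acc 2: bank0 row1 -> MISS (open row1); precharges=0
Acc 3: bank0 row4 -> MISS (open row4); precharges=1
Acc 4: bank1 row0 -> HIT
Acc 5: bank0 row1 -> MISS (open row1); precharges=2
Acc 6: bank0 row1 -> HIT
Acc 7: bank0 row1 -> HIT
Acc 8: bank1 row3 -> MISS (open row3); precharges=3
Acc 9: bank1 row2 -> MISS (open row2); precharges=4

Answer: M M M H M H H M M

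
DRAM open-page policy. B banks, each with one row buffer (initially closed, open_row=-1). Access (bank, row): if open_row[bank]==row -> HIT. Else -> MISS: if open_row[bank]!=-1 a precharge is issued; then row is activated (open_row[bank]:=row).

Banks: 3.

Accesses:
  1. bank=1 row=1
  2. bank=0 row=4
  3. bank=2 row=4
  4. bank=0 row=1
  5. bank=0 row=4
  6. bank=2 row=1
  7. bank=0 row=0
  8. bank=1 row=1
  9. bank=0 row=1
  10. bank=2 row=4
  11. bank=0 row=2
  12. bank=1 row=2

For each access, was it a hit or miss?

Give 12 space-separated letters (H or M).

Acc 1: bank1 row1 -> MISS (open row1); precharges=0
Acc 2: bank0 row4 -> MISS (open row4); precharges=0
Acc 3: bank2 row4 -> MISS (open row4); precharges=0
Acc 4: bank0 row1 -> MISS (open row1); precharges=1
Acc 5: bank0 row4 -> MISS (open row4); precharges=2
Acc 6: bank2 row1 -> MISS (open row1); precharges=3
Acc 7: bank0 row0 -> MISS (open row0); precharges=4
Acc 8: bank1 row1 -> HIT
Acc 9: bank0 row1 -> MISS (open row1); precharges=5
Acc 10: bank2 row4 -> MISS (open row4); precharges=6
Acc 11: bank0 row2 -> MISS (open row2); precharges=7
Acc 12: bank1 row2 -> MISS (open row2); precharges=8

Answer: M M M M M M M H M M M M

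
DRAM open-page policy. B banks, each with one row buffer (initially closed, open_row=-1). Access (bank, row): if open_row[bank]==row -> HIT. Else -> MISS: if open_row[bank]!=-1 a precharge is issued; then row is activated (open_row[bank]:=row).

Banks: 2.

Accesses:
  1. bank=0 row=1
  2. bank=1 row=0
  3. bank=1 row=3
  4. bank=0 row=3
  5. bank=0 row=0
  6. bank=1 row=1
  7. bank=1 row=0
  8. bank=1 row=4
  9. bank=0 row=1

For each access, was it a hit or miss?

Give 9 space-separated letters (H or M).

Answer: M M M M M M M M M

Derivation:
Acc 1: bank0 row1 -> MISS (open row1); precharges=0
Acc 2: bank1 row0 -> MISS (open row0); precharges=0
Acc 3: bank1 row3 -> MISS (open row3); precharges=1
Acc 4: bank0 row3 -> MISS (open row3); precharges=2
Acc 5: bank0 row0 -> MISS (open row0); precharges=3
Acc 6: bank1 row1 -> MISS (open row1); precharges=4
Acc 7: bank1 row0 -> MISS (open row0); precharges=5
Acc 8: bank1 row4 -> MISS (open row4); precharges=6
Acc 9: bank0 row1 -> MISS (open row1); precharges=7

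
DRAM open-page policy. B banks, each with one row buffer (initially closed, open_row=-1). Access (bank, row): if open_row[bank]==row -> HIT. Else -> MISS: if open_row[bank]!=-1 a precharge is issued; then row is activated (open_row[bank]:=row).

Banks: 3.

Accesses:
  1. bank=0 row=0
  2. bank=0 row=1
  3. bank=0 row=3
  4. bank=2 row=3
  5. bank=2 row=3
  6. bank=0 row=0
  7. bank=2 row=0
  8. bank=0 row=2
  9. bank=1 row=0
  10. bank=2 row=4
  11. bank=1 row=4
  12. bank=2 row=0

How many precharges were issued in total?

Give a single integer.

Answer: 8

Derivation:
Acc 1: bank0 row0 -> MISS (open row0); precharges=0
Acc 2: bank0 row1 -> MISS (open row1); precharges=1
Acc 3: bank0 row3 -> MISS (open row3); precharges=2
Acc 4: bank2 row3 -> MISS (open row3); precharges=2
Acc 5: bank2 row3 -> HIT
Acc 6: bank0 row0 -> MISS (open row0); precharges=3
Acc 7: bank2 row0 -> MISS (open row0); precharges=4
Acc 8: bank0 row2 -> MISS (open row2); precharges=5
Acc 9: bank1 row0 -> MISS (open row0); precharges=5
Acc 10: bank2 row4 -> MISS (open row4); precharges=6
Acc 11: bank1 row4 -> MISS (open row4); precharges=7
Acc 12: bank2 row0 -> MISS (open row0); precharges=8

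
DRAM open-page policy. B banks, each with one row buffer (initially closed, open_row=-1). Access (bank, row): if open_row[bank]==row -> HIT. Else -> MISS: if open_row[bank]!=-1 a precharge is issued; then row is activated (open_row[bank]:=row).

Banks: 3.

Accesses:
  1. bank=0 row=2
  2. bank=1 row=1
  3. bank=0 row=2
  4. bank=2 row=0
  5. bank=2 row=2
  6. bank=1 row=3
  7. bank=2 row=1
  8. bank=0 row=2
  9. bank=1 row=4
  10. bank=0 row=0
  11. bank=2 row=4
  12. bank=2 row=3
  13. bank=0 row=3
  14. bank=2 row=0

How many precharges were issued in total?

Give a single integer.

Answer: 9

Derivation:
Acc 1: bank0 row2 -> MISS (open row2); precharges=0
Acc 2: bank1 row1 -> MISS (open row1); precharges=0
Acc 3: bank0 row2 -> HIT
Acc 4: bank2 row0 -> MISS (open row0); precharges=0
Acc 5: bank2 row2 -> MISS (open row2); precharges=1
Acc 6: bank1 row3 -> MISS (open row3); precharges=2
Acc 7: bank2 row1 -> MISS (open row1); precharges=3
Acc 8: bank0 row2 -> HIT
Acc 9: bank1 row4 -> MISS (open row4); precharges=4
Acc 10: bank0 row0 -> MISS (open row0); precharges=5
Acc 11: bank2 row4 -> MISS (open row4); precharges=6
Acc 12: bank2 row3 -> MISS (open row3); precharges=7
Acc 13: bank0 row3 -> MISS (open row3); precharges=8
Acc 14: bank2 row0 -> MISS (open row0); precharges=9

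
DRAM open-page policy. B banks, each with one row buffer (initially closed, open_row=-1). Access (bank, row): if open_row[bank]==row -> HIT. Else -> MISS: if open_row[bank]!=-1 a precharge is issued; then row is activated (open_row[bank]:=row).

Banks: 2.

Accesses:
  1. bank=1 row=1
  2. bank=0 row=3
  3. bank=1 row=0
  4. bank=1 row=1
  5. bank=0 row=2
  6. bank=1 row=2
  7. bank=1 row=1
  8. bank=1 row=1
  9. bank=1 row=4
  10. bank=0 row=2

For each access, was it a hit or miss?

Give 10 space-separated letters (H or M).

Acc 1: bank1 row1 -> MISS (open row1); precharges=0
Acc 2: bank0 row3 -> MISS (open row3); precharges=0
Acc 3: bank1 row0 -> MISS (open row0); precharges=1
Acc 4: bank1 row1 -> MISS (open row1); precharges=2
Acc 5: bank0 row2 -> MISS (open row2); precharges=3
Acc 6: bank1 row2 -> MISS (open row2); precharges=4
Acc 7: bank1 row1 -> MISS (open row1); precharges=5
Acc 8: bank1 row1 -> HIT
Acc 9: bank1 row4 -> MISS (open row4); precharges=6
Acc 10: bank0 row2 -> HIT

Answer: M M M M M M M H M H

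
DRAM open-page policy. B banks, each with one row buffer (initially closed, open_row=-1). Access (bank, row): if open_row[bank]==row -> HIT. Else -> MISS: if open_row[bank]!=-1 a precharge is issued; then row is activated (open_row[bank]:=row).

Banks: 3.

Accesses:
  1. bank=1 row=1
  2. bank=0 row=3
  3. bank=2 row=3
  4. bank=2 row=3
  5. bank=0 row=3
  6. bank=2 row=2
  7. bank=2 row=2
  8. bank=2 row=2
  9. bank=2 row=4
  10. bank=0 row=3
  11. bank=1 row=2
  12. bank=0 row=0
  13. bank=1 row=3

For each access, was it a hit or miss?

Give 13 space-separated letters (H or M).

Answer: M M M H H M H H M H M M M

Derivation:
Acc 1: bank1 row1 -> MISS (open row1); precharges=0
Acc 2: bank0 row3 -> MISS (open row3); precharges=0
Acc 3: bank2 row3 -> MISS (open row3); precharges=0
Acc 4: bank2 row3 -> HIT
Acc 5: bank0 row3 -> HIT
Acc 6: bank2 row2 -> MISS (open row2); precharges=1
Acc 7: bank2 row2 -> HIT
Acc 8: bank2 row2 -> HIT
Acc 9: bank2 row4 -> MISS (open row4); precharges=2
Acc 10: bank0 row3 -> HIT
Acc 11: bank1 row2 -> MISS (open row2); precharges=3
Acc 12: bank0 row0 -> MISS (open row0); precharges=4
Acc 13: bank1 row3 -> MISS (open row3); precharges=5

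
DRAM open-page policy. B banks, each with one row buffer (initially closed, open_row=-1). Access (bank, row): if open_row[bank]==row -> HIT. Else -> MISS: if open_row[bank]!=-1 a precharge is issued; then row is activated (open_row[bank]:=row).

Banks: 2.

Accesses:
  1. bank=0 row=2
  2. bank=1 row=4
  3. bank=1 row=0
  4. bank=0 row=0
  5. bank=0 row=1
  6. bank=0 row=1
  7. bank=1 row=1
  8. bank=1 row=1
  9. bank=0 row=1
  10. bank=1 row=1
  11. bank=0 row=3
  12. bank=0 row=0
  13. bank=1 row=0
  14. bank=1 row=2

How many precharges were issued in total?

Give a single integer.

Acc 1: bank0 row2 -> MISS (open row2); precharges=0
Acc 2: bank1 row4 -> MISS (open row4); precharges=0
Acc 3: bank1 row0 -> MISS (open row0); precharges=1
Acc 4: bank0 row0 -> MISS (open row0); precharges=2
Acc 5: bank0 row1 -> MISS (open row1); precharges=3
Acc 6: bank0 row1 -> HIT
Acc 7: bank1 row1 -> MISS (open row1); precharges=4
Acc 8: bank1 row1 -> HIT
Acc 9: bank0 row1 -> HIT
Acc 10: bank1 row1 -> HIT
Acc 11: bank0 row3 -> MISS (open row3); precharges=5
Acc 12: bank0 row0 -> MISS (open row0); precharges=6
Acc 13: bank1 row0 -> MISS (open row0); precharges=7
Acc 14: bank1 row2 -> MISS (open row2); precharges=8

Answer: 8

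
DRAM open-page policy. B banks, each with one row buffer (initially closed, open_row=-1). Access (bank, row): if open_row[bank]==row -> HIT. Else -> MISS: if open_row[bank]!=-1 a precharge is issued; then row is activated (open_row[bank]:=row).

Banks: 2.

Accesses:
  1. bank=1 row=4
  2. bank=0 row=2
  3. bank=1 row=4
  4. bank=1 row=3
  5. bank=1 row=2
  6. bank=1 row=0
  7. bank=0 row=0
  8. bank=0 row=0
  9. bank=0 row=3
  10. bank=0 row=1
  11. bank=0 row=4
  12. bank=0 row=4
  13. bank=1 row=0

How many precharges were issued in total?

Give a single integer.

Acc 1: bank1 row4 -> MISS (open row4); precharges=0
Acc 2: bank0 row2 -> MISS (open row2); precharges=0
Acc 3: bank1 row4 -> HIT
Acc 4: bank1 row3 -> MISS (open row3); precharges=1
Acc 5: bank1 row2 -> MISS (open row2); precharges=2
Acc 6: bank1 row0 -> MISS (open row0); precharges=3
Acc 7: bank0 row0 -> MISS (open row0); precharges=4
Acc 8: bank0 row0 -> HIT
Acc 9: bank0 row3 -> MISS (open row3); precharges=5
Acc 10: bank0 row1 -> MISS (open row1); precharges=6
Acc 11: bank0 row4 -> MISS (open row4); precharges=7
Acc 12: bank0 row4 -> HIT
Acc 13: bank1 row0 -> HIT

Answer: 7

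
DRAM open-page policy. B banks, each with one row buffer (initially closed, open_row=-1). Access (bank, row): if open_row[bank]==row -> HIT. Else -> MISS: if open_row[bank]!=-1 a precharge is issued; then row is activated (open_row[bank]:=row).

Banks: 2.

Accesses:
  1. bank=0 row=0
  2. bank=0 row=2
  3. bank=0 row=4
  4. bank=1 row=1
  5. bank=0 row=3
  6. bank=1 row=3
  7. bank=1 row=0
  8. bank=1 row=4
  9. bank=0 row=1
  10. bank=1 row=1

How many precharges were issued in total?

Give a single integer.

Answer: 8

Derivation:
Acc 1: bank0 row0 -> MISS (open row0); precharges=0
Acc 2: bank0 row2 -> MISS (open row2); precharges=1
Acc 3: bank0 row4 -> MISS (open row4); precharges=2
Acc 4: bank1 row1 -> MISS (open row1); precharges=2
Acc 5: bank0 row3 -> MISS (open row3); precharges=3
Acc 6: bank1 row3 -> MISS (open row3); precharges=4
Acc 7: bank1 row0 -> MISS (open row0); precharges=5
Acc 8: bank1 row4 -> MISS (open row4); precharges=6
Acc 9: bank0 row1 -> MISS (open row1); precharges=7
Acc 10: bank1 row1 -> MISS (open row1); precharges=8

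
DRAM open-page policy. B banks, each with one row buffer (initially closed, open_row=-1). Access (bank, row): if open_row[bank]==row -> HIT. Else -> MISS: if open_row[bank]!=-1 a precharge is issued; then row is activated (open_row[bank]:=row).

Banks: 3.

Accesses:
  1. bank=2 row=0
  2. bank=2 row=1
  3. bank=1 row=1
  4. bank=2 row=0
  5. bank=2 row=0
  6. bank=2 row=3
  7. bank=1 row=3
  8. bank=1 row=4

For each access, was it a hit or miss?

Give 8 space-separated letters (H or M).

Acc 1: bank2 row0 -> MISS (open row0); precharges=0
Acc 2: bank2 row1 -> MISS (open row1); precharges=1
Acc 3: bank1 row1 -> MISS (open row1); precharges=1
Acc 4: bank2 row0 -> MISS (open row0); precharges=2
Acc 5: bank2 row0 -> HIT
Acc 6: bank2 row3 -> MISS (open row3); precharges=3
Acc 7: bank1 row3 -> MISS (open row3); precharges=4
Acc 8: bank1 row4 -> MISS (open row4); precharges=5

Answer: M M M M H M M M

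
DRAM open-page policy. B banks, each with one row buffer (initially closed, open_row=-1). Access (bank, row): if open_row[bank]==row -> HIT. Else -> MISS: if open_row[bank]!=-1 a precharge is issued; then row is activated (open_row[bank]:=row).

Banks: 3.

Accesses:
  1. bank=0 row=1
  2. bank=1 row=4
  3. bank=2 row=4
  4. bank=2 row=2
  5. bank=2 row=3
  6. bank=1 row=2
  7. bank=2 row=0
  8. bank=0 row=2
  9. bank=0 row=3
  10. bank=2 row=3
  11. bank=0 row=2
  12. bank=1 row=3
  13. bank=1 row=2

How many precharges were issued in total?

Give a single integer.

Answer: 10

Derivation:
Acc 1: bank0 row1 -> MISS (open row1); precharges=0
Acc 2: bank1 row4 -> MISS (open row4); precharges=0
Acc 3: bank2 row4 -> MISS (open row4); precharges=0
Acc 4: bank2 row2 -> MISS (open row2); precharges=1
Acc 5: bank2 row3 -> MISS (open row3); precharges=2
Acc 6: bank1 row2 -> MISS (open row2); precharges=3
Acc 7: bank2 row0 -> MISS (open row0); precharges=4
Acc 8: bank0 row2 -> MISS (open row2); precharges=5
Acc 9: bank0 row3 -> MISS (open row3); precharges=6
Acc 10: bank2 row3 -> MISS (open row3); precharges=7
Acc 11: bank0 row2 -> MISS (open row2); precharges=8
Acc 12: bank1 row3 -> MISS (open row3); precharges=9
Acc 13: bank1 row2 -> MISS (open row2); precharges=10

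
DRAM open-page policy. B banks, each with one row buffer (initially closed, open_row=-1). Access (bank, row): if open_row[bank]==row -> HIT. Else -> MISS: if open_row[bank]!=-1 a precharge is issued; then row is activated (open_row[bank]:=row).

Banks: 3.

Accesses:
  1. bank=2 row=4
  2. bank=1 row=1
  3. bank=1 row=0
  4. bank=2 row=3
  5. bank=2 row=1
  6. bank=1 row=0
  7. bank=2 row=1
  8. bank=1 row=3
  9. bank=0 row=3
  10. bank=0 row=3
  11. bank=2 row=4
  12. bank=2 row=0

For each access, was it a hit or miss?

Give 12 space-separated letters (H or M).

Answer: M M M M M H H M M H M M

Derivation:
Acc 1: bank2 row4 -> MISS (open row4); precharges=0
Acc 2: bank1 row1 -> MISS (open row1); precharges=0
Acc 3: bank1 row0 -> MISS (open row0); precharges=1
Acc 4: bank2 row3 -> MISS (open row3); precharges=2
Acc 5: bank2 row1 -> MISS (open row1); precharges=3
Acc 6: bank1 row0 -> HIT
Acc 7: bank2 row1 -> HIT
Acc 8: bank1 row3 -> MISS (open row3); precharges=4
Acc 9: bank0 row3 -> MISS (open row3); precharges=4
Acc 10: bank0 row3 -> HIT
Acc 11: bank2 row4 -> MISS (open row4); precharges=5
Acc 12: bank2 row0 -> MISS (open row0); precharges=6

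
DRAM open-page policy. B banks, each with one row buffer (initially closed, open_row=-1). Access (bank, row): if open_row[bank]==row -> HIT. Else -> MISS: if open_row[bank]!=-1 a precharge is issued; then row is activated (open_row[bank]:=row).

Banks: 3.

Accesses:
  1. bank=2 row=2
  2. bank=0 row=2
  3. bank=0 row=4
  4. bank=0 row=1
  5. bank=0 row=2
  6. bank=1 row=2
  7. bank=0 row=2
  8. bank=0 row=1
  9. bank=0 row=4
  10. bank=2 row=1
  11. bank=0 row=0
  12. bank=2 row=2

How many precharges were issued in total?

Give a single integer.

Answer: 8

Derivation:
Acc 1: bank2 row2 -> MISS (open row2); precharges=0
Acc 2: bank0 row2 -> MISS (open row2); precharges=0
Acc 3: bank0 row4 -> MISS (open row4); precharges=1
Acc 4: bank0 row1 -> MISS (open row1); precharges=2
Acc 5: bank0 row2 -> MISS (open row2); precharges=3
Acc 6: bank1 row2 -> MISS (open row2); precharges=3
Acc 7: bank0 row2 -> HIT
Acc 8: bank0 row1 -> MISS (open row1); precharges=4
Acc 9: bank0 row4 -> MISS (open row4); precharges=5
Acc 10: bank2 row1 -> MISS (open row1); precharges=6
Acc 11: bank0 row0 -> MISS (open row0); precharges=7
Acc 12: bank2 row2 -> MISS (open row2); precharges=8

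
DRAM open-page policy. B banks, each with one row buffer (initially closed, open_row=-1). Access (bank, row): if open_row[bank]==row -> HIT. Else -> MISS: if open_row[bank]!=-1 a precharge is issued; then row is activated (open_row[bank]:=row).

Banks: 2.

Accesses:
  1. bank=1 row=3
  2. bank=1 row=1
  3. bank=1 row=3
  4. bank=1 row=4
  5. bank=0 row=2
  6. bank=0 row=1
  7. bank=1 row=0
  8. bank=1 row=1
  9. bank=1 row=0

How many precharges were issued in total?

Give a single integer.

Answer: 7

Derivation:
Acc 1: bank1 row3 -> MISS (open row3); precharges=0
Acc 2: bank1 row1 -> MISS (open row1); precharges=1
Acc 3: bank1 row3 -> MISS (open row3); precharges=2
Acc 4: bank1 row4 -> MISS (open row4); precharges=3
Acc 5: bank0 row2 -> MISS (open row2); precharges=3
Acc 6: bank0 row1 -> MISS (open row1); precharges=4
Acc 7: bank1 row0 -> MISS (open row0); precharges=5
Acc 8: bank1 row1 -> MISS (open row1); precharges=6
Acc 9: bank1 row0 -> MISS (open row0); precharges=7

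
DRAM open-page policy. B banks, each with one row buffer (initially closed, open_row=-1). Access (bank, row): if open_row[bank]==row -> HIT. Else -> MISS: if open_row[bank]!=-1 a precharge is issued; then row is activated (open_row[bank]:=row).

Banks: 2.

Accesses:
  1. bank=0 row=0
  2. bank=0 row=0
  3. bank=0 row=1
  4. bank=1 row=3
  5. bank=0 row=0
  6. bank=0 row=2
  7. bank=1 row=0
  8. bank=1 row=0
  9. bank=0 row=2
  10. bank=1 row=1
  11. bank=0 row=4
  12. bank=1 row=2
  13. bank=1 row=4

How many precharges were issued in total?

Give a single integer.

Answer: 8

Derivation:
Acc 1: bank0 row0 -> MISS (open row0); precharges=0
Acc 2: bank0 row0 -> HIT
Acc 3: bank0 row1 -> MISS (open row1); precharges=1
Acc 4: bank1 row3 -> MISS (open row3); precharges=1
Acc 5: bank0 row0 -> MISS (open row0); precharges=2
Acc 6: bank0 row2 -> MISS (open row2); precharges=3
Acc 7: bank1 row0 -> MISS (open row0); precharges=4
Acc 8: bank1 row0 -> HIT
Acc 9: bank0 row2 -> HIT
Acc 10: bank1 row1 -> MISS (open row1); precharges=5
Acc 11: bank0 row4 -> MISS (open row4); precharges=6
Acc 12: bank1 row2 -> MISS (open row2); precharges=7
Acc 13: bank1 row4 -> MISS (open row4); precharges=8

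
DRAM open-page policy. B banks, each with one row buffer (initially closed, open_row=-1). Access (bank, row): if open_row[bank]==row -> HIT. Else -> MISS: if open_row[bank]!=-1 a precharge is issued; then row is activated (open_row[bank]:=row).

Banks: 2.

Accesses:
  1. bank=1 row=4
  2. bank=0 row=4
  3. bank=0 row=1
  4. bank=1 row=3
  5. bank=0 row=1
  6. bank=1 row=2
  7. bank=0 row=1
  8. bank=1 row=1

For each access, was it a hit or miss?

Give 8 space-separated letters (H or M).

Acc 1: bank1 row4 -> MISS (open row4); precharges=0
Acc 2: bank0 row4 -> MISS (open row4); precharges=0
Acc 3: bank0 row1 -> MISS (open row1); precharges=1
Acc 4: bank1 row3 -> MISS (open row3); precharges=2
Acc 5: bank0 row1 -> HIT
Acc 6: bank1 row2 -> MISS (open row2); precharges=3
Acc 7: bank0 row1 -> HIT
Acc 8: bank1 row1 -> MISS (open row1); precharges=4

Answer: M M M M H M H M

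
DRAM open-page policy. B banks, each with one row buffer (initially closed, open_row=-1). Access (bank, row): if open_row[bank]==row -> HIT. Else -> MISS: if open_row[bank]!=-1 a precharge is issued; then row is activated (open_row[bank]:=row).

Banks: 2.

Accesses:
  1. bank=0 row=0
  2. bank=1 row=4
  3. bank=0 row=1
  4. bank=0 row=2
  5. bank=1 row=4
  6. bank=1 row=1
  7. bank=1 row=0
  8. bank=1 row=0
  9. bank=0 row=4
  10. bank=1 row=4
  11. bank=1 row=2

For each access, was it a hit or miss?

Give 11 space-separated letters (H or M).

Acc 1: bank0 row0 -> MISS (open row0); precharges=0
Acc 2: bank1 row4 -> MISS (open row4); precharges=0
Acc 3: bank0 row1 -> MISS (open row1); precharges=1
Acc 4: bank0 row2 -> MISS (open row2); precharges=2
Acc 5: bank1 row4 -> HIT
Acc 6: bank1 row1 -> MISS (open row1); precharges=3
Acc 7: bank1 row0 -> MISS (open row0); precharges=4
Acc 8: bank1 row0 -> HIT
Acc 9: bank0 row4 -> MISS (open row4); precharges=5
Acc 10: bank1 row4 -> MISS (open row4); precharges=6
Acc 11: bank1 row2 -> MISS (open row2); precharges=7

Answer: M M M M H M M H M M M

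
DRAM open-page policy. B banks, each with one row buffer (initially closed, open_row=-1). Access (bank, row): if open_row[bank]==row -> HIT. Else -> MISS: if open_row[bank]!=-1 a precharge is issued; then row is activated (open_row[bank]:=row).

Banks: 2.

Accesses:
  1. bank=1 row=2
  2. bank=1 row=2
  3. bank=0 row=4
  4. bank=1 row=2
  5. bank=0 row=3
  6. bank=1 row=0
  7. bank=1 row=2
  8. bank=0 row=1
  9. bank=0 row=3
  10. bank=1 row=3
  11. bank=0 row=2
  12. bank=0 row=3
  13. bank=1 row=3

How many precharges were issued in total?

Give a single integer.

Answer: 8

Derivation:
Acc 1: bank1 row2 -> MISS (open row2); precharges=0
Acc 2: bank1 row2 -> HIT
Acc 3: bank0 row4 -> MISS (open row4); precharges=0
Acc 4: bank1 row2 -> HIT
Acc 5: bank0 row3 -> MISS (open row3); precharges=1
Acc 6: bank1 row0 -> MISS (open row0); precharges=2
Acc 7: bank1 row2 -> MISS (open row2); precharges=3
Acc 8: bank0 row1 -> MISS (open row1); precharges=4
Acc 9: bank0 row3 -> MISS (open row3); precharges=5
Acc 10: bank1 row3 -> MISS (open row3); precharges=6
Acc 11: bank0 row2 -> MISS (open row2); precharges=7
Acc 12: bank0 row3 -> MISS (open row3); precharges=8
Acc 13: bank1 row3 -> HIT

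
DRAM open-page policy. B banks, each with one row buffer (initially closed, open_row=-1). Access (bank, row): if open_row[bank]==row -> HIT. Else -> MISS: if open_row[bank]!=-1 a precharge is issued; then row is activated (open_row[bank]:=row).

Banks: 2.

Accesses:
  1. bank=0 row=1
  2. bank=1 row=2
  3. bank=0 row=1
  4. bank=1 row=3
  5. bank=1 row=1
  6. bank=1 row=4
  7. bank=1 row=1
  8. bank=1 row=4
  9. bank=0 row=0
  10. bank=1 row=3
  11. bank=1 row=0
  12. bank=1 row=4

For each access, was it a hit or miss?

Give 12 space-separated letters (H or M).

Answer: M M H M M M M M M M M M

Derivation:
Acc 1: bank0 row1 -> MISS (open row1); precharges=0
Acc 2: bank1 row2 -> MISS (open row2); precharges=0
Acc 3: bank0 row1 -> HIT
Acc 4: bank1 row3 -> MISS (open row3); precharges=1
Acc 5: bank1 row1 -> MISS (open row1); precharges=2
Acc 6: bank1 row4 -> MISS (open row4); precharges=3
Acc 7: bank1 row1 -> MISS (open row1); precharges=4
Acc 8: bank1 row4 -> MISS (open row4); precharges=5
Acc 9: bank0 row0 -> MISS (open row0); precharges=6
Acc 10: bank1 row3 -> MISS (open row3); precharges=7
Acc 11: bank1 row0 -> MISS (open row0); precharges=8
Acc 12: bank1 row4 -> MISS (open row4); precharges=9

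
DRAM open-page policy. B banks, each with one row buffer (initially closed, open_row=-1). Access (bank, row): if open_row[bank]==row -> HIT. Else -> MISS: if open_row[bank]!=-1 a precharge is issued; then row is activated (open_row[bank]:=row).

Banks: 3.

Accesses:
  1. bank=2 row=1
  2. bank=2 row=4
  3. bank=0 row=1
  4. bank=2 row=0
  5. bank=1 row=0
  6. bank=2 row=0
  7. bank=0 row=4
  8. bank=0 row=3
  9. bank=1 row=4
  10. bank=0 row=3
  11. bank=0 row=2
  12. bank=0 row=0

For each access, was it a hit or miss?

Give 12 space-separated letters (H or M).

Answer: M M M M M H M M M H M M

Derivation:
Acc 1: bank2 row1 -> MISS (open row1); precharges=0
Acc 2: bank2 row4 -> MISS (open row4); precharges=1
Acc 3: bank0 row1 -> MISS (open row1); precharges=1
Acc 4: bank2 row0 -> MISS (open row0); precharges=2
Acc 5: bank1 row0 -> MISS (open row0); precharges=2
Acc 6: bank2 row0 -> HIT
Acc 7: bank0 row4 -> MISS (open row4); precharges=3
Acc 8: bank0 row3 -> MISS (open row3); precharges=4
Acc 9: bank1 row4 -> MISS (open row4); precharges=5
Acc 10: bank0 row3 -> HIT
Acc 11: bank0 row2 -> MISS (open row2); precharges=6
Acc 12: bank0 row0 -> MISS (open row0); precharges=7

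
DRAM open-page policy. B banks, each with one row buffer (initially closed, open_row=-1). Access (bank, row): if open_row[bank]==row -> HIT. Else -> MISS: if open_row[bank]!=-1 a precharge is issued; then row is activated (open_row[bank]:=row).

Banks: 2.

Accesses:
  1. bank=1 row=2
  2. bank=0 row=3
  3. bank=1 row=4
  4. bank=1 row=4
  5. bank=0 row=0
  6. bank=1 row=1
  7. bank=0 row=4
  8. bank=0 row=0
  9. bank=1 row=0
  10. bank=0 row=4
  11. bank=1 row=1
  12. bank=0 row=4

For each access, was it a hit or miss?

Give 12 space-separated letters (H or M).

Acc 1: bank1 row2 -> MISS (open row2); precharges=0
Acc 2: bank0 row3 -> MISS (open row3); precharges=0
Acc 3: bank1 row4 -> MISS (open row4); precharges=1
Acc 4: bank1 row4 -> HIT
Acc 5: bank0 row0 -> MISS (open row0); precharges=2
Acc 6: bank1 row1 -> MISS (open row1); precharges=3
Acc 7: bank0 row4 -> MISS (open row4); precharges=4
Acc 8: bank0 row0 -> MISS (open row0); precharges=5
Acc 9: bank1 row0 -> MISS (open row0); precharges=6
Acc 10: bank0 row4 -> MISS (open row4); precharges=7
Acc 11: bank1 row1 -> MISS (open row1); precharges=8
Acc 12: bank0 row4 -> HIT

Answer: M M M H M M M M M M M H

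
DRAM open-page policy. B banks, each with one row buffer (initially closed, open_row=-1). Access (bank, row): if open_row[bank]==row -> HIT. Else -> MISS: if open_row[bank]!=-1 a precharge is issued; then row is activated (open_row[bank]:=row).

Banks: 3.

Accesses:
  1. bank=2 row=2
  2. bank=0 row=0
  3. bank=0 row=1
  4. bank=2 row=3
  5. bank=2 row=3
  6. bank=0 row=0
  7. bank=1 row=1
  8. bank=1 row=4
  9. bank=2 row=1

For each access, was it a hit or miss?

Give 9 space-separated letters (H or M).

Answer: M M M M H M M M M

Derivation:
Acc 1: bank2 row2 -> MISS (open row2); precharges=0
Acc 2: bank0 row0 -> MISS (open row0); precharges=0
Acc 3: bank0 row1 -> MISS (open row1); precharges=1
Acc 4: bank2 row3 -> MISS (open row3); precharges=2
Acc 5: bank2 row3 -> HIT
Acc 6: bank0 row0 -> MISS (open row0); precharges=3
Acc 7: bank1 row1 -> MISS (open row1); precharges=3
Acc 8: bank1 row4 -> MISS (open row4); precharges=4
Acc 9: bank2 row1 -> MISS (open row1); precharges=5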